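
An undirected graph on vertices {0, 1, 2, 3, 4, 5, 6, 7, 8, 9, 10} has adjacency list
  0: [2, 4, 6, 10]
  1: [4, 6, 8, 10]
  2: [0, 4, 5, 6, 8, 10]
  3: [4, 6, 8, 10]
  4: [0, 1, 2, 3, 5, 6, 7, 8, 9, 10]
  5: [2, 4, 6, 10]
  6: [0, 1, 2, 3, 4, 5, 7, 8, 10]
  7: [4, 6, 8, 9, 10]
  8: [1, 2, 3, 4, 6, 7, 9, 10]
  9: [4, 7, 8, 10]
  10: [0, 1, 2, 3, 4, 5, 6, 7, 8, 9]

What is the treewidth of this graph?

A width-4 tree decomposition is:
Bags: B1 = {1, 4, 6, 8, 10}  B2 = {2, 4, 6, 8, 10}  B3 = {3, 4, 6, 8, 10}  B4 = {0, 2, 4, 6, 10}  B5 = {2, 4, 5, 6, 10}  B6 = {4, 6, 7, 8, 10}  B7 = {4, 7, 8, 9, 10}
Tree: B1–B2, B1–B3, B2–B4, B4–B5, B3–B6, B6–B7
The largest bag has 5 vertices, giving width 4; this decomposition certifies tw(G) ≤ 4. Conversely, {4, 7, 8, 9, 10} is a clique of size 5, and the vertices of any clique must share a bag in every tree decomposition; so some bag has ≥ 5 vertices and tw(G) ≥ 4. Hence tw(G) = 4 exactly.

4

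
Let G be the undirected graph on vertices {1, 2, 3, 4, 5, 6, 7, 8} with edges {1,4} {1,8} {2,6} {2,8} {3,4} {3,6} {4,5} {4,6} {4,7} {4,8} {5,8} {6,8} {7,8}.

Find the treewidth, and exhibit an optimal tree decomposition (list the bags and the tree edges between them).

The largest bag has 3 vertices, giving width 2; this decomposition certifies tw(G) ≤ 2. Conversely, {2, 6, 8} is a clique of size 3, and the vertices of any clique must share a bag in every tree decomposition; so some bag has ≥ 3 vertices and tw(G) ≥ 2. Combining the bounds, tw(G) = 2.

Treewidth 2.
One such decomposition:
Bags: B1 = {1, 4, 8}  B2 = {4, 6, 8}  B3 = {2, 6, 8}  B4 = {3, 4, 6}  B5 = {4, 7, 8}  B6 = {4, 5, 8}
Tree: B1–B2, B2–B3, B2–B4, B2–B5, B5–B6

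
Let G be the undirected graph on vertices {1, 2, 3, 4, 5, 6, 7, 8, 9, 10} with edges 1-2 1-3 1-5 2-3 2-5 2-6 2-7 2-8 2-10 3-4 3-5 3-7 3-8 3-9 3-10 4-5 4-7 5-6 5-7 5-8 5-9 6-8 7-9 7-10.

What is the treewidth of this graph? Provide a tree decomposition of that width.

Each bag holds 4 vertices, so the decomposition has width 3, which upper-bounds the treewidth. Conversely, {2, 3, 7, 10} is a clique of size 4, and the vertices of any clique must share a bag in every tree decomposition; so some bag has ≥ 4 vertices and tw(G) ≥ 3. Hence tw(G) = 3 exactly.

Treewidth 3.
One optimal decomposition is:
Bags: B1 = {2, 3, 5, 7}  B2 = {2, 3, 5, 8}  B3 = {1, 2, 3, 5}  B4 = {3, 4, 5, 7}  B5 = {2, 5, 6, 8}  B6 = {3, 5, 7, 9}  B7 = {2, 3, 7, 10}
Tree: B1–B2, B2–B3, B1–B4, B2–B5, B4–B6, B1–B7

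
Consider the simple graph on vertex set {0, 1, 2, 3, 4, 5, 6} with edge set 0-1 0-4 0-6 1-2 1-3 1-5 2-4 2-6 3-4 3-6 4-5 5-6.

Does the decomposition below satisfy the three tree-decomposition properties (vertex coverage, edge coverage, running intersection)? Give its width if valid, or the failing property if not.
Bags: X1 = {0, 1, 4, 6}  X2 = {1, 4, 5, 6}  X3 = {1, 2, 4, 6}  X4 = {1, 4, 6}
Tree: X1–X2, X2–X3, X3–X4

No — vertex 3 appears in no bag.

A tree decomposition must satisfy three properties: every vertex lies in some bag; for every edge, both endpoints lie together in some bag; and for every vertex, the bags containing it form a connected subtree. Here vertex 3 appears in no bag, so the decomposition is invalid.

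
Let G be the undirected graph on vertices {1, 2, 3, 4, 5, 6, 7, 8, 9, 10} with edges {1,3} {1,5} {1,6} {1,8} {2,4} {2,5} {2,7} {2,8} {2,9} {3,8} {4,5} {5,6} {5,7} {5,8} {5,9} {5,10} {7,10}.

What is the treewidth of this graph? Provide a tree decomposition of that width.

Each bag holds 3 vertices, so the decomposition has width 2, which upper-bounds the treewidth. Conversely, {1, 3, 8} is a clique of size 3, and the vertices of any clique must share a bag in every tree decomposition; so some bag has ≥ 3 vertices and tw(G) ≥ 2. Combining the bounds, tw(G) = 2.

Treewidth 2.
Bags: B1 = {2, 4, 5}  B2 = {2, 5, 7}  B3 = {5, 7, 10}  B4 = {2, 5, 8}  B5 = {1, 5, 8}  B6 = {2, 5, 9}  B7 = {1, 3, 8}  B8 = {1, 5, 6}
Tree: B1–B2, B2–B3, B1–B4, B4–B5, B1–B6, B5–B7, B5–B8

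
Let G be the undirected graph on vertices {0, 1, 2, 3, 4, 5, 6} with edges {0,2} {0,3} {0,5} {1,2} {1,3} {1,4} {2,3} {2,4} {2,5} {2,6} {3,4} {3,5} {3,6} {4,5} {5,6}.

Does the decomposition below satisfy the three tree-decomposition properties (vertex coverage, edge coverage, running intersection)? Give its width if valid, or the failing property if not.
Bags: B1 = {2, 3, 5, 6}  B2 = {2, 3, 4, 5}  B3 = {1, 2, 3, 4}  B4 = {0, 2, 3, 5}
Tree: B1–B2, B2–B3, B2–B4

Yes; width 3.

Checking the three conditions: (i) the bags cover all of {0, 1, 2, 3, 4, 5, 6}; (ii) for each edge, some bag contains both endpoints; (iii) the bags containing any fixed vertex form a subtree. All hold, so the decomposition is valid with width 4 − 1 = 3.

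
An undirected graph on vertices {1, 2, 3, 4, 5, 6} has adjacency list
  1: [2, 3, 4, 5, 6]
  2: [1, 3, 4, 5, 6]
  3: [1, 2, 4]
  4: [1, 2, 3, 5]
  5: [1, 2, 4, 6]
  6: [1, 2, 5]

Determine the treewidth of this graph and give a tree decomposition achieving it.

Each bag holds 4 vertices, so the decomposition has width 3, which upper-bounds the treewidth. Conversely, {1, 2, 3, 4} is a clique of size 4, and the vertices of any clique must share a bag in every tree decomposition; so some bag has ≥ 4 vertices and tw(G) ≥ 3. Therefore the treewidth is 3.

Treewidth 3.
One optimal decomposition is:
Bags: B1 = {1, 2, 3, 4}  B2 = {1, 2, 4, 5}  B3 = {1, 2, 5, 6}
Tree: B1–B2, B2–B3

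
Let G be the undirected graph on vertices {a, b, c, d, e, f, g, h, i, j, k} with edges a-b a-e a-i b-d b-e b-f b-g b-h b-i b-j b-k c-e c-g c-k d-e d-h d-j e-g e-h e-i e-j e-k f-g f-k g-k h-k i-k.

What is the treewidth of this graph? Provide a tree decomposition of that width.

Every bag has size at most 4, so the width is 4 − 1 = 3 and tw(G) ≤ 3. For the lower bound, the 4 vertices {c, e, g, k} are pairwise adjacent, and any tree decomposition puts a clique entirely inside one bag — forcing width ≥ 3. Therefore the treewidth is 3.

Treewidth 3.
One optimal decomposition is:
Bags: B1 = {b, e, g, k}  B2 = {b, e, h, k}  B3 = {b, f, g, k}  B4 = {b, e, i, k}  B5 = {b, d, e, h}  B6 = {b, d, e, j}  B7 = {a, b, e, i}  B8 = {c, e, g, k}
Tree: B1–B2, B1–B3, B1–B4, B2–B5, B5–B6, B4–B7, B1–B8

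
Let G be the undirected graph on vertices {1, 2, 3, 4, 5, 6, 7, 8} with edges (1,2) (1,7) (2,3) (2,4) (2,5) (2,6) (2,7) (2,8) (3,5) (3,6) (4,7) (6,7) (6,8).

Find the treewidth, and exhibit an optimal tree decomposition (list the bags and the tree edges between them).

Treewidth 2.
Bags: B1 = {2, 6, 8}  B2 = {2, 3, 6}  B3 = {2, 6, 7}  B4 = {1, 2, 7}  B5 = {2, 4, 7}  B6 = {2, 3, 5}
Tree: B1–B2, B1–B3, B3–B4, B3–B5, B2–B6

Each bag holds 3 vertices, so the decomposition has width 2, which upper-bounds the treewidth. For the lower bound, the 3 vertices {1, 2, 7} are pairwise adjacent, and any tree decomposition puts a clique entirely inside one bag — forcing width ≥ 2. Hence tw(G) = 2 exactly.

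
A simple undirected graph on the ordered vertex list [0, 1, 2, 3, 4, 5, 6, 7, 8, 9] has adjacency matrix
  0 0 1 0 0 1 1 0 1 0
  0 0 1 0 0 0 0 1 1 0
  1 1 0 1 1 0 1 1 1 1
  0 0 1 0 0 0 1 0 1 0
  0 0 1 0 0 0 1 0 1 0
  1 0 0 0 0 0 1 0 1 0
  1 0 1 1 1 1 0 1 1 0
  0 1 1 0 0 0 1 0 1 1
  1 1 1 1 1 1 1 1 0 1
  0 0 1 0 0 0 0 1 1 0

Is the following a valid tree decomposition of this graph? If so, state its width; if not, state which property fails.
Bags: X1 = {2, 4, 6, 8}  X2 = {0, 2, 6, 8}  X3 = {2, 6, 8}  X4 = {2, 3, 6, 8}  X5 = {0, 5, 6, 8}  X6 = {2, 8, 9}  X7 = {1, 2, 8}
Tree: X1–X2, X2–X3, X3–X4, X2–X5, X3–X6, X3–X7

No — vertex 7 appears in no bag.

A tree decomposition must satisfy three properties: every vertex lies in some bag; for every edge, both endpoints lie together in some bag; and for every vertex, the bags containing it form a connected subtree. Here vertex 7 appears in no bag, so the decomposition is invalid.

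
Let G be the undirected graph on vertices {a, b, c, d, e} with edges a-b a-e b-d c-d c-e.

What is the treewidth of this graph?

2

A width-2 tree decomposition is:
Bags: B1 = {b, c, d}  B2 = {b, c, e}  B3 = {a, b, e}
Tree: B1–B2, B2–B3
Every bag has size at most 3, so the width is 3 − 1 = 2 and tw(G) ≤ 2. For the lower bound, G contains the cycle b–d–c–e–a–b, so G is not a forest; only forests have treewidth ≤ 1, hence tw(G) ≥ 2. Therefore the treewidth is 2.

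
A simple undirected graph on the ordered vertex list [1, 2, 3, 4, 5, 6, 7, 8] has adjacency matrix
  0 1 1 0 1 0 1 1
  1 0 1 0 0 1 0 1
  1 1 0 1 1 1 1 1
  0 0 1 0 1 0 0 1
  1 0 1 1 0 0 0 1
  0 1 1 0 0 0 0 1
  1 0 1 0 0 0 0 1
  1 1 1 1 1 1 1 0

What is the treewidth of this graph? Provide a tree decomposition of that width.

Every bag has size at most 4, so the width is 4 − 1 = 3 and tw(G) ≤ 3. Conversely, {1, 2, 3, 8} is a clique of size 4, and the vertices of any clique must share a bag in every tree decomposition; so some bag has ≥ 4 vertices and tw(G) ≥ 3. Combining the bounds, tw(G) = 3.

Treewidth 3.
Bags: B1 = {1, 3, 7, 8}  B2 = {1, 2, 3, 8}  B3 = {1, 3, 5, 8}  B4 = {2, 3, 6, 8}  B5 = {3, 4, 5, 8}
Tree: B1–B2, B2–B3, B2–B4, B3–B5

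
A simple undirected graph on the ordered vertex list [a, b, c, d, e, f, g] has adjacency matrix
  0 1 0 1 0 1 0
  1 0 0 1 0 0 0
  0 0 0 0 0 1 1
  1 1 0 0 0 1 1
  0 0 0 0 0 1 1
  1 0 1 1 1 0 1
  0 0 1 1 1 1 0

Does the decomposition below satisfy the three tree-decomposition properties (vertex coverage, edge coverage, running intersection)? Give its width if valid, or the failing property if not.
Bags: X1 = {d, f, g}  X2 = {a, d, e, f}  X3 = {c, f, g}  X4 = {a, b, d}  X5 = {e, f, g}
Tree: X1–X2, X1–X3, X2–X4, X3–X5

No — bags containing vertex e are not connected in the tree.

A tree decomposition must satisfy three properties: every vertex lies in some bag; for every edge, both endpoints lie together in some bag; and for every vertex, the bags containing it form a connected subtree. Here bags containing vertex e are not connected in the tree, so the decomposition is invalid.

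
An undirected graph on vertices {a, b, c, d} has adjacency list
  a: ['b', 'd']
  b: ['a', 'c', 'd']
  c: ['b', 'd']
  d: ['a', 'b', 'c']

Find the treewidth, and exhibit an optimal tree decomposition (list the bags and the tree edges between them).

Treewidth 2.
One such decomposition:
Bags: B1 = {b, c, d}  B2 = {a, b, d}
Tree: B1–B2

Each bag holds 3 vertices, so the decomposition has width 2, which upper-bounds the treewidth. On the other hand G contains the 3-clique {b, c, d}. A clique must lie in a single bag of any decomposition, so no decomposition can have width below 2. Hence tw(G) = 2 exactly.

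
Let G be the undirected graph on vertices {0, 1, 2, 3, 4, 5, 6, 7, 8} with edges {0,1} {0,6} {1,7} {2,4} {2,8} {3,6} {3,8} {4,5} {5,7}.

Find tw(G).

A width-2 tree decomposition is:
Bags: B1 = {2, 4, 5}  B2 = {2, 5, 8}  B3 = {3, 5, 8}  B4 = {3, 5, 6}  B5 = {0, 5, 6}  B6 = {0, 1, 5}  B7 = {1, 5, 7}
Tree: B1–B2, B2–B3, B3–B4, B4–B5, B5–B6, B6–B7
Each bag holds 3 vertices, so the decomposition has width 2, which upper-bounds the treewidth. The edges 5–4–2–8–3–6–0–1–7–5 form a cycle, so G is not a tree and its treewidth is at least 2. Combining the bounds, tw(G) = 2.

2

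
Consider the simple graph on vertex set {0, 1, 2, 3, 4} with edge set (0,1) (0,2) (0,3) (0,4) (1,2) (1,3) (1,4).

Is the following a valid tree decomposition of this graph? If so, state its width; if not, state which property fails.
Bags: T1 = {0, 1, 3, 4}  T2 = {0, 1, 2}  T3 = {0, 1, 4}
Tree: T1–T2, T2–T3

No — bags containing vertex 4 are not connected in the tree.

A tree decomposition must satisfy three properties: every vertex lies in some bag; for every edge, both endpoints lie together in some bag; and for every vertex, the bags containing it form a connected subtree. Here bags containing vertex 4 are not connected in the tree, so the decomposition is invalid.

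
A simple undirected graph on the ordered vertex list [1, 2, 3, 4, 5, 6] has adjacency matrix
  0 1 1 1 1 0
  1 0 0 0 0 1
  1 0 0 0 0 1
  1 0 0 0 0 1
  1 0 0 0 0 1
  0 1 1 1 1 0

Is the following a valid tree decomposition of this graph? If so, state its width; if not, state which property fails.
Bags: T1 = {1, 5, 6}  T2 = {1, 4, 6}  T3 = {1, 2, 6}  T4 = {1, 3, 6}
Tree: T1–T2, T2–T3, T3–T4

Yes; width 2.

Every vertex of G appears in some bag (union = {1, 2, 3, 4, 5, 6}); every edge is covered by a bag; and for each vertex v the set of bags containing v is connected in the bag tree. The decomposition is therefore valid. The largest bag has 3 vertices, so the width is 2.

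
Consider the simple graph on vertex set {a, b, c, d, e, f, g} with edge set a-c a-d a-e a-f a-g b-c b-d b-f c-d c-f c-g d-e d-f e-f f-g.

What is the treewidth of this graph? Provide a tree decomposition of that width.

Treewidth 3.
One such decomposition:
Bags: B1 = {b, c, d, f}  B2 = {a, c, d, f}  B3 = {a, d, e, f}  B4 = {a, c, f, g}
Tree: B1–B2, B2–B3, B2–B4

Every bag has size at most 4, so the width is 4 − 1 = 3 and tw(G) ≤ 3. For the lower bound, the 4 vertices {a, d, e, f} are pairwise adjacent, and any tree decomposition puts a clique entirely inside one bag — forcing width ≥ 3. Hence tw(G) = 3 exactly.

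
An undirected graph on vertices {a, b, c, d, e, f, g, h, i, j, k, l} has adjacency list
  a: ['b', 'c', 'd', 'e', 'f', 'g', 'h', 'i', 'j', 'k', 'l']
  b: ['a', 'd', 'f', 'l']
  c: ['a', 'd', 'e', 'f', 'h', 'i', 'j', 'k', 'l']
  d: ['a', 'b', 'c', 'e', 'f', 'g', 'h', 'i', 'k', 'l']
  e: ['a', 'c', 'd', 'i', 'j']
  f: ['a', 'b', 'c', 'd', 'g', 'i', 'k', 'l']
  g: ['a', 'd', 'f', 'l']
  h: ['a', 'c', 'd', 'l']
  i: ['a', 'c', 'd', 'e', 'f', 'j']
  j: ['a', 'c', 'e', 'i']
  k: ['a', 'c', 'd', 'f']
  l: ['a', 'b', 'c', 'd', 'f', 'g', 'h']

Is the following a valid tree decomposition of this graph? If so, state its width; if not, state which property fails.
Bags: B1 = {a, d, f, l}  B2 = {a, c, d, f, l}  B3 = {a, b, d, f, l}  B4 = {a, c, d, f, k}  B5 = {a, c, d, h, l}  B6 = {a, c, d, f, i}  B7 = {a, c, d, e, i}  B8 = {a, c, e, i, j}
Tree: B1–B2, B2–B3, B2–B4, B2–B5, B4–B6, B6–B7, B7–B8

A tree decomposition must satisfy three properties: every vertex lies in some bag; for every edge, both endpoints lie together in some bag; and for every vertex, the bags containing it form a connected subtree. Here vertex g appears in no bag, so the decomposition is invalid.

No — vertex g appears in no bag.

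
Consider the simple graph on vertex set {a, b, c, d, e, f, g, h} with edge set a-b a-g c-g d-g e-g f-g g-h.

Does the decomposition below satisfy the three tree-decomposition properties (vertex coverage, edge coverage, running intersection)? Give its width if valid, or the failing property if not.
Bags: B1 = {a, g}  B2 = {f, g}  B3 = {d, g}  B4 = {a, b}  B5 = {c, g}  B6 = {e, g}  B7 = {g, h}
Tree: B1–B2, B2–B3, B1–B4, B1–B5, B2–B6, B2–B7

Every vertex of G appears in some bag (union = {a, b, c, d, e, f, g, h}); every edge is covered by a bag; and for each vertex v the set of bags containing v is connected in the bag tree. The decomposition is therefore valid. The largest bag has 2 vertices, so the width is 1.

Yes; width 1.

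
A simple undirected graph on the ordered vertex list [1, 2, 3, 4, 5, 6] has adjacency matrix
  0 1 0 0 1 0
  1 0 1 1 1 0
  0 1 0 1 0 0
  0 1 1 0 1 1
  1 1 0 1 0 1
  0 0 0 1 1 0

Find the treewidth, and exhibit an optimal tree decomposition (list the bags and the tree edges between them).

Every bag has size at most 3, so the width is 3 − 1 = 2 and tw(G) ≤ 2. Conversely, {1, 2, 5} is a clique of size 3, and the vertices of any clique must share a bag in every tree decomposition; so some bag has ≥ 3 vertices and tw(G) ≥ 2. Combining the bounds, tw(G) = 2.

Treewidth 2.
One optimal decomposition is:
Bags: B1 = {2, 4, 5}  B2 = {4, 5, 6}  B3 = {2, 3, 4}  B4 = {1, 2, 5}
Tree: B1–B2, B1–B3, B1–B4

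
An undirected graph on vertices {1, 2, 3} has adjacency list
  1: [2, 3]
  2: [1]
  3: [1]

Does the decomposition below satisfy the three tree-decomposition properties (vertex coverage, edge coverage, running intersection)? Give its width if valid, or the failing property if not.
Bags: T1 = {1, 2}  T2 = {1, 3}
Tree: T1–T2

Every vertex of G appears in some bag (union = {1, 2, 3}); every edge is covered by a bag; and for each vertex v the set of bags containing v is connected in the bag tree. The decomposition is therefore valid. The largest bag has 2 vertices, so the width is 1.

Yes; width 1.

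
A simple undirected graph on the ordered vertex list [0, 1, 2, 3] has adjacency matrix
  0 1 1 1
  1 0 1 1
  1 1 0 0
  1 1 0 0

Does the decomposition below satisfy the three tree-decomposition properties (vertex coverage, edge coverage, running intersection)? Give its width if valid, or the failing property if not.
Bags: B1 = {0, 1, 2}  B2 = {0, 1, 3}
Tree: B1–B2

Yes; width 2.

Checking the three conditions: (i) the bags cover all of {0, 1, 2, 3}; (ii) for each edge, some bag contains both endpoints; (iii) the bags containing any fixed vertex form a subtree. All hold, so the decomposition is valid with width 3 − 1 = 2.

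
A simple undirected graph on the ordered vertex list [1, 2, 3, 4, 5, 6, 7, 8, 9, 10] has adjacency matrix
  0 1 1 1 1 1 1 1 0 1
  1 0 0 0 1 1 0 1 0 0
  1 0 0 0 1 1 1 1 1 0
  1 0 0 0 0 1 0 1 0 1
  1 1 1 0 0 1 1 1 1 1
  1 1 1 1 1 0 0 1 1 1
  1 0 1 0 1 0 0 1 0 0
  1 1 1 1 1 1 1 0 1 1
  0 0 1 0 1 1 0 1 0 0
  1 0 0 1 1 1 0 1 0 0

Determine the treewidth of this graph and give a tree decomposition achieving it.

Treewidth 4.
One such decomposition:
Bags: B1 = {1, 2, 5, 6, 8}  B2 = {1, 3, 5, 6, 8}  B3 = {3, 5, 6, 8, 9}  B4 = {1, 5, 6, 8, 10}  B5 = {1, 3, 5, 7, 8}  B6 = {1, 4, 6, 8, 10}
Tree: B1–B2, B2–B3, B1–B4, B2–B5, B4–B6

Each bag holds 5 vertices, so the decomposition has width 4, which upper-bounds the treewidth. On the other hand G contains the 5-clique {1, 4, 6, 8, 10}. A clique must lie in a single bag of any decomposition, so no decomposition can have width below 4. Therefore the treewidth is 4.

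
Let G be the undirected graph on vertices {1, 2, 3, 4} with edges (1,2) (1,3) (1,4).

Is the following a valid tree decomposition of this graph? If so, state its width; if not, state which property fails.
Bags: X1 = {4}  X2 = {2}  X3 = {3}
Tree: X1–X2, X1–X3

A tree decomposition must satisfy three properties: every vertex lies in some bag; for every edge, both endpoints lie together in some bag; and for every vertex, the bags containing it form a connected subtree. Here vertex 1 appears in no bag, so the decomposition is invalid.

No — vertex 1 appears in no bag.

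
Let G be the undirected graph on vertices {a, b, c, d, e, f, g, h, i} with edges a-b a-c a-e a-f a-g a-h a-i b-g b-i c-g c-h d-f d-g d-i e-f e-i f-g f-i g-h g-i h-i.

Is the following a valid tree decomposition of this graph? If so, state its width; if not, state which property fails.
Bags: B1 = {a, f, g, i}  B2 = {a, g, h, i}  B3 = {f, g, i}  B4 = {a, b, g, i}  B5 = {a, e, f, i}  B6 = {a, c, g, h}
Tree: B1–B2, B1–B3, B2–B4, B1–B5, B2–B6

No — vertex d appears in no bag.

A tree decomposition must satisfy three properties: every vertex lies in some bag; for every edge, both endpoints lie together in some bag; and for every vertex, the bags containing it form a connected subtree. Here vertex d appears in no bag, so the decomposition is invalid.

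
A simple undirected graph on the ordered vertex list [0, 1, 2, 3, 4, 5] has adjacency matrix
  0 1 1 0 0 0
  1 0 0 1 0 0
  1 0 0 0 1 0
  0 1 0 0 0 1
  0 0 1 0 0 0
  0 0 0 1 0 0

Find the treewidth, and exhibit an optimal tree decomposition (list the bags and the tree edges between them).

Treewidth 1.
One such decomposition:
Bags: B1 = {3, 5}  B2 = {1, 3}  B3 = {0, 1}  B4 = {0, 2}  B5 = {2, 4}
Tree: B1–B2, B2–B3, B3–B4, B4–B5

The largest bag has 2 vertices, giving width 1; this decomposition certifies tw(G) ≤ 1. G has an edge, so its treewidth is at least 1. Combining the bounds, tw(G) = 1.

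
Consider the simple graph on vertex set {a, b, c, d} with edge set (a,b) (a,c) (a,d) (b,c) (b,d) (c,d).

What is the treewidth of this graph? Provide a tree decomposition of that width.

A single bag containing all 4 vertices is trivially a valid decomposition of width 3. On the other hand G contains the 4-clique {a, b, c, d}. A clique must lie in a single bag of any decomposition, so no decomposition can have width below 3. Therefore the treewidth is 3.

Treewidth 3.
One such decomposition:
Bags: B1 = {a, b, c, d}
Tree: (single bag)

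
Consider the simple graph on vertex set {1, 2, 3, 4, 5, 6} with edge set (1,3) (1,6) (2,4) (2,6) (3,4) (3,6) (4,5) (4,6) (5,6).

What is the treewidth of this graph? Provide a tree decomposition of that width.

Treewidth 2.
Bags: B1 = {4, 5, 6}  B2 = {3, 4, 6}  B3 = {2, 4, 6}  B4 = {1, 3, 6}
Tree: B1–B2, B1–B3, B2–B4

Every bag has size at most 3, so the width is 3 − 1 = 2 and tw(G) ≤ 2. On the other hand G contains the 3-clique {1, 3, 6}. A clique must lie in a single bag of any decomposition, so no decomposition can have width below 2. Hence tw(G) = 2 exactly.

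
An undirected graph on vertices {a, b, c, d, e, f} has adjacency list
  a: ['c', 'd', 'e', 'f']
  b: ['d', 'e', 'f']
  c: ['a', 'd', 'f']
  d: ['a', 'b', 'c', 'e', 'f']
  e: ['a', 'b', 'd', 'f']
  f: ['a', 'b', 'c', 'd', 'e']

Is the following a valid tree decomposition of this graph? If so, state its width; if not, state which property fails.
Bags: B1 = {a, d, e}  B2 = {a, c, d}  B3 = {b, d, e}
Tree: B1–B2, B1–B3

A tree decomposition must satisfy three properties: every vertex lies in some bag; for every edge, both endpoints lie together in some bag; and for every vertex, the bags containing it form a connected subtree. Here vertex f appears in no bag, so the decomposition is invalid.

No — vertex f appears in no bag.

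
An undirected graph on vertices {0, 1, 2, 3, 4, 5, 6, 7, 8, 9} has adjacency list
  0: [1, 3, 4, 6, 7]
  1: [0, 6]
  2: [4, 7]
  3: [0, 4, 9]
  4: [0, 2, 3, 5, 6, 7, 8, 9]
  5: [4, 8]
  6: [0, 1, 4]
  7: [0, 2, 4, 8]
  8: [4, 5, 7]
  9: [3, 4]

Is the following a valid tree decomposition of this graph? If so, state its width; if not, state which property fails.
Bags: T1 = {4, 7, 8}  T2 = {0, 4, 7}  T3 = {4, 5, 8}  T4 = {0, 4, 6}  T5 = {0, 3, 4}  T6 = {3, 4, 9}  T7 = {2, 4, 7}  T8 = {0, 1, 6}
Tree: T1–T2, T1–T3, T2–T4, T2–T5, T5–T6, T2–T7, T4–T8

Yes; width 2.

Checking the three conditions: (i) the bags cover all of {0, 1, 2, 3, 4, 5, 6, 7, 8, 9}; (ii) for each edge, some bag contains both endpoints; (iii) the bags containing any fixed vertex form a subtree. All hold, so the decomposition is valid with width 3 − 1 = 2.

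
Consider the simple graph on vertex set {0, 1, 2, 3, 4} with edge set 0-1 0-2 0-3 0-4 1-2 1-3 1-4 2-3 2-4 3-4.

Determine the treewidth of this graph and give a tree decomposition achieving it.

Treewidth 4.
One such decomposition:
Bags: B1 = {0, 1, 2, 3, 4}
Tree: (single bag)

A single bag containing all 5 vertices is trivially a valid decomposition of width 4. On the other hand G contains the 5-clique {0, 1, 2, 3, 4}. A clique must lie in a single bag of any decomposition, so no decomposition can have width below 4. Combining the bounds, tw(G) = 4.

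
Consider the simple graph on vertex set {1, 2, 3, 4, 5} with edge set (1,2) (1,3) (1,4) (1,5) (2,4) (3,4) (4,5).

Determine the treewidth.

2

A width-2 tree decomposition is:
Bags: B1 = {1, 4, 5}  B2 = {1, 2, 4}  B3 = {1, 3, 4}
Tree: B1–B2, B2–B3
Each bag holds 3 vertices, so the decomposition has width 2, which upper-bounds the treewidth. Conversely, {1, 2, 4} is a clique of size 3, and the vertices of any clique must share a bag in every tree decomposition; so some bag has ≥ 3 vertices and tw(G) ≥ 2. Combining the bounds, tw(G) = 2.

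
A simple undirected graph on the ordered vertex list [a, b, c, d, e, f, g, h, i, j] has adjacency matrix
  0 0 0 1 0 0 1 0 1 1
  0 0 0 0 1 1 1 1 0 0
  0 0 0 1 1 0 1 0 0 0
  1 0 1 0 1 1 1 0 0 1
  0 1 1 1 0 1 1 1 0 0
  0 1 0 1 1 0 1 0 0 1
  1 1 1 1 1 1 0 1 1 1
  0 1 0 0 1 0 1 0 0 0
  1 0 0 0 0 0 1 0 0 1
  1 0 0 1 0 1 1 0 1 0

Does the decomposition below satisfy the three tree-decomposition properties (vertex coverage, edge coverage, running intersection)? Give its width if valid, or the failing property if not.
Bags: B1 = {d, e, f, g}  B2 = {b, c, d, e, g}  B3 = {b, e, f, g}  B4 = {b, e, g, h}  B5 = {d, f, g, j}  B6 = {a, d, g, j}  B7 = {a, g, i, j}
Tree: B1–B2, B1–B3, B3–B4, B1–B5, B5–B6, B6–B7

No — bags containing vertex b are not connected in the tree.

A tree decomposition must satisfy three properties: every vertex lies in some bag; for every edge, both endpoints lie together in some bag; and for every vertex, the bags containing it form a connected subtree. Here bags containing vertex b are not connected in the tree, so the decomposition is invalid.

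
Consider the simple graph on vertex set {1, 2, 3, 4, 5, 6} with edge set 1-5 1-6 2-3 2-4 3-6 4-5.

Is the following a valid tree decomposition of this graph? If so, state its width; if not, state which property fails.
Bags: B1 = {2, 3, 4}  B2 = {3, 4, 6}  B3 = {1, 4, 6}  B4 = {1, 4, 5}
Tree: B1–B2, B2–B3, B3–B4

Vertex coverage: the bags together contain {1, 2, 3, 4, 5, 6}, the full vertex set. Edge coverage: each edge of G has both endpoints in at least one bag. Running intersection: for every vertex, the bags containing it form a connected subtree. All three properties hold, so this is a valid tree decomposition of width max|bag| − 1 = 2, and hence tw(G) ≤ 2.

Yes; width 2.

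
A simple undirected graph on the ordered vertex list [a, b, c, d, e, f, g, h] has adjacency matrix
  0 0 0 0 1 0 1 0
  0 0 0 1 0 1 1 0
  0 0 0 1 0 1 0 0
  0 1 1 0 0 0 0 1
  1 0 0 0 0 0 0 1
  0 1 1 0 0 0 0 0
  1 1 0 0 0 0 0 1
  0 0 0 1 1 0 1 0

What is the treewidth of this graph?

A width-2 tree decomposition is:
Bags: B1 = {a, e, g}  B2 = {e, g, h}  B3 = {b, g, h}  B4 = {b, d, h}  B5 = {b, d, f}  B6 = {c, d, f}
Tree: B1–B2, B2–B3, B3–B4, B4–B5, B5–B6
Every bag has size at most 3, so the width is 3 − 1 = 2 and tw(G) ≤ 2. Since a–e–h–g–a is a cycle in G, G is not acyclic. Forests are exactly the graphs of treewidth ≤ 1, so tw(G) ≥ 2. The upper and lower bounds meet at 2, so that is the treewidth.

2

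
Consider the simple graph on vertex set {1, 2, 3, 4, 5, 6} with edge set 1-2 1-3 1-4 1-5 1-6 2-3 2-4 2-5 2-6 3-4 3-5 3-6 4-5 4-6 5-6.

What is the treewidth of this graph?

A width-5 tree decomposition is:
Bags: B1 = {1, 2, 3, 4, 5, 6}
Tree: (single bag)
With just one bag of size 6, the width is 6 − 1 = 5, so tw(G) ≤ 5. On the other hand G contains the 6-clique {1, 2, 3, 4, 5, 6}. A clique must lie in a single bag of any decomposition, so no decomposition can have width below 5. The upper and lower bounds meet at 5, so that is the treewidth.

5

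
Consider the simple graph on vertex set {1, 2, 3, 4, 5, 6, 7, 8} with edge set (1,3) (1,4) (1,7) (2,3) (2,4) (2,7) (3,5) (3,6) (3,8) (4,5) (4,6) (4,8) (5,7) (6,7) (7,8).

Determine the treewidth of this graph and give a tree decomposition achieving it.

Treewidth 3.
One optimal decomposition is:
Bags: B1 = {3, 4, 6, 7}  B2 = {1, 3, 4, 7}  B3 = {3, 4, 7, 8}  B4 = {2, 3, 4, 7}  B5 = {3, 4, 5, 7}
Tree: B1–B2, B2–B3, B3–B4, B4–B5

The largest bag has 4 vertices, giving width 3; this decomposition certifies tw(G) ≤ 3. For the lower bound: the 4 vertex sets {4,6}, {1,3}, {7}, {8} are disjoint, each induces a connected subgraph, and every pair is joined by at least one edge of G. Contracting each set to a single vertex therefore yields K_{4} as a minor, and since treewidth is minor-monotone, tw(G) ≥ tw(K_{4}) = 3. Hence tw(G) = 3 exactly.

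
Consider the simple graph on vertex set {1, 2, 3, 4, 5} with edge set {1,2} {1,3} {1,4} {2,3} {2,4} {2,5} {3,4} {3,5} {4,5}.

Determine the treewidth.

3

A width-3 tree decomposition is:
Bags: B1 = {2, 3, 4, 5}  B2 = {1, 2, 3, 4}
Tree: B1–B2
Every bag has size at most 4, so the width is 4 − 1 = 3 and tw(G) ≤ 3. Conversely, {1, 2, 3, 4} is a clique of size 4, and the vertices of any clique must share a bag in every tree decomposition; so some bag has ≥ 4 vertices and tw(G) ≥ 3. The upper and lower bounds meet at 3, so that is the treewidth.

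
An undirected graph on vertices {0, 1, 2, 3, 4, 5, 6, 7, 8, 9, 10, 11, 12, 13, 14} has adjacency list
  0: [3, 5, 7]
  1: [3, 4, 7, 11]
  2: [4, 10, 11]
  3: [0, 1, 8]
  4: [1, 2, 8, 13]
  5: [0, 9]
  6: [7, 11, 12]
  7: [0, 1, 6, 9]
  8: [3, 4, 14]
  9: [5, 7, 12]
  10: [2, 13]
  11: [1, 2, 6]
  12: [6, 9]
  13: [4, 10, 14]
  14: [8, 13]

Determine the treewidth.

3

A width-3 tree decomposition is:
Bags: B1 = {8, 10, 13, 14}  B2 = {4, 8, 10, 13}  B3 = {2, 4, 8, 10}  B4 = {2, 3, 4, 8}  B5 = {1, 2, 3, 4}  B6 = {1, 2, 3, 11}  B7 = {0, 1, 3, 11}  B8 = {0, 1, 7, 11}  B9 = {0, 6, 7, 11}  B10 = {0, 5, 6, 7}  B11 = {5, 6, 7, 9}  B12 = {5, 6, 9, 12}
Tree: B1–B2, B2–B3, B3–B4, B4–B5, B5–B6, B6–B7, B7–B8, B8–B9, B9–B10, B10–B11, B11–B12
Each bag holds 4 vertices, so the decomposition has width 3, which upper-bounds the treewidth. For the lower bound: the 4 vertex sets {10,13,14}, {8}, {4}, {1,2,3,11} are disjoint, each induces a connected subgraph, and every pair is joined by at least one edge of G. Contracting each set to a single vertex therefore yields K_{4} as a minor, and since treewidth is minor-monotone, tw(G) ≥ tw(K_{4}) = 3. Therefore the treewidth is 3.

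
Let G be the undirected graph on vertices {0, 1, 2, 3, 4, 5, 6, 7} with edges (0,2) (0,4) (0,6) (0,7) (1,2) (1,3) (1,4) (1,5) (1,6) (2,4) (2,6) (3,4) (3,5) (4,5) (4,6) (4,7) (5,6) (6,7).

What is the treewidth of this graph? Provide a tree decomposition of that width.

Every bag has size at most 4, so the width is 4 − 1 = 3 and tw(G) ≤ 3. For the lower bound, the 4 vertices {1, 3, 4, 5} are pairwise adjacent, and any tree decomposition puts a clique entirely inside one bag — forcing width ≥ 3. Hence tw(G) = 3 exactly.

Treewidth 3.
One such decomposition:
Bags: B1 = {1, 2, 4, 6}  B2 = {1, 4, 5, 6}  B3 = {1, 3, 4, 5}  B4 = {0, 2, 4, 6}  B5 = {0, 4, 6, 7}
Tree: B1–B2, B2–B3, B1–B4, B4–B5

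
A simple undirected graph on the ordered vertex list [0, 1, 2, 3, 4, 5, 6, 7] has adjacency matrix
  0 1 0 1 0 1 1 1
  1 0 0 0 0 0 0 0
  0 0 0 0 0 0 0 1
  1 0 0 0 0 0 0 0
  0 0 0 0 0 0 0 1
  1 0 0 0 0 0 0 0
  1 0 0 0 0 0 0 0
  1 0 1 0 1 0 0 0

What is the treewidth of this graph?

A width-1 tree decomposition is:
Bags: B1 = {0, 3}  B2 = {0, 7}  B3 = {2, 7}  B4 = {0, 5}  B5 = {0, 6}  B6 = {0, 1}  B7 = {4, 7}
Tree: B1–B2, B2–B3, B1–B4, B4–B5, B2–B6, B2–B7
Each bag holds 2 vertices, so the decomposition has width 1, which upper-bounds the treewidth. Since G has at least one edge (e.g. 0–3), it is not an edgeless graph, so tw(G) ≥ 1. Hence tw(G) = 1 exactly.

1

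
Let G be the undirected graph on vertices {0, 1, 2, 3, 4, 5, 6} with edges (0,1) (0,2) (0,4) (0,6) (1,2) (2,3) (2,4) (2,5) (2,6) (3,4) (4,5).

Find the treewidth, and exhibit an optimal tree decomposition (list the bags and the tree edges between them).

Every bag has size at most 3, so the width is 3 − 1 = 2 and tw(G) ≤ 2. On the other hand G contains the 3-clique {0, 1, 2}. A clique must lie in a single bag of any decomposition, so no decomposition can have width below 2. The upper and lower bounds meet at 2, so that is the treewidth.

Treewidth 2.
Bags: B1 = {0, 2, 4}  B2 = {0, 2, 6}  B3 = {2, 3, 4}  B4 = {0, 1, 2}  B5 = {2, 4, 5}
Tree: B1–B2, B1–B3, B1–B4, B1–B5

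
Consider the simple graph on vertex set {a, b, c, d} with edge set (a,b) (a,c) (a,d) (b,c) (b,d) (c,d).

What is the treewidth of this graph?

A width-3 tree decomposition is:
Bags: B1 = {a, b, c, d}
Tree: (single bag)
A single bag containing all 4 vertices is trivially a valid decomposition of width 3. For the lower bound, the 4 vertices {a, b, c, d} are pairwise adjacent, and any tree decomposition puts a clique entirely inside one bag — forcing width ≥ 3. The upper and lower bounds meet at 3, so that is the treewidth.

3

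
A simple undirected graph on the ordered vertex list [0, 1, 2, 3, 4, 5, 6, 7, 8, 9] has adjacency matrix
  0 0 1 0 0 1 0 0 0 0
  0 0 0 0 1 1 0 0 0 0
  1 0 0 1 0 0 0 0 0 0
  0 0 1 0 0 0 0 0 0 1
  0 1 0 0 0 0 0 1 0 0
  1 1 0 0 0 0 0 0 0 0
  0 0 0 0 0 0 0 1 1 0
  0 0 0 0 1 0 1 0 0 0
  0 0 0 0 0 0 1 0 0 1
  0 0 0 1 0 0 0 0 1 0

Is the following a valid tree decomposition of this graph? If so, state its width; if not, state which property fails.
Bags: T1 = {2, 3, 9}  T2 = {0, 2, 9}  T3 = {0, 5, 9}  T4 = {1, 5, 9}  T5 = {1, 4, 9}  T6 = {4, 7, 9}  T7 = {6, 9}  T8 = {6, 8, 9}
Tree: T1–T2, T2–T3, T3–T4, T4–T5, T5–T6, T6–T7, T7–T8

A tree decomposition must satisfy three properties: every vertex lies in some bag; for every edge, both endpoints lie together in some bag; and for every vertex, the bags containing it form a connected subtree. Here edge (7,6) lies in no bag, so the decomposition is invalid.

No — edge (7,6) lies in no bag.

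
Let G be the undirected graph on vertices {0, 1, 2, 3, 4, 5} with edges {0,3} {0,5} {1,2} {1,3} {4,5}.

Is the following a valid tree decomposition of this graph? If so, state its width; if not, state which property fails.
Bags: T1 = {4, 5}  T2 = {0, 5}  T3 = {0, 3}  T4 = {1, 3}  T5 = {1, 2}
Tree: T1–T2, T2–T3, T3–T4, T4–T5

Yes; width 1.

Every vertex of G appears in some bag (union = {0, 1, 2, 3, 4, 5}); every edge is covered by a bag; and for each vertex v the set of bags containing v is connected in the bag tree. The decomposition is therefore valid. The largest bag has 2 vertices, so the width is 1.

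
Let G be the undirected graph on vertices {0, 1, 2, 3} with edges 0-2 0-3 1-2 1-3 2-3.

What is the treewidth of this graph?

A width-2 tree decomposition is:
Bags: B1 = {0, 2, 3}  B2 = {1, 2, 3}
Tree: B1–B2
The largest bag has 3 vertices, giving width 2; this decomposition certifies tw(G) ≤ 2. For the lower bound, the 3 vertices {0, 2, 3} are pairwise adjacent, and any tree decomposition puts a clique entirely inside one bag — forcing width ≥ 2. Therefore the treewidth is 2.

2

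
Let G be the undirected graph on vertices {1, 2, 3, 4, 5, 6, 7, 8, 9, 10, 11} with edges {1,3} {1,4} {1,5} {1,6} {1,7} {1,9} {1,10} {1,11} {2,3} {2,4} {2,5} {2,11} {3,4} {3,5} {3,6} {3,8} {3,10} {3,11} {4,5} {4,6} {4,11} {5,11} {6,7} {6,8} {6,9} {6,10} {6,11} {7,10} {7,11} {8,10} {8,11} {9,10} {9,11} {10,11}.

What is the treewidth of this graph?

4

A width-4 tree decomposition is:
Bags: B1 = {1, 3, 6, 10, 11}  B2 = {1, 3, 4, 6, 11}  B3 = {1, 6, 7, 10, 11}  B4 = {1, 3, 4, 5, 11}  B5 = {3, 6, 8, 10, 11}  B6 = {2, 3, 4, 5, 11}  B7 = {1, 6, 9, 10, 11}
Tree: B1–B2, B1–B3, B2–B4, B1–B5, B4–B6, B3–B7
Every bag has size at most 5, so the width is 5 − 1 = 4 and tw(G) ≤ 4. Conversely, {3, 6, 8, 10, 11} is a clique of size 5, and the vertices of any clique must share a bag in every tree decomposition; so some bag has ≥ 5 vertices and tw(G) ≥ 4. Combining the bounds, tw(G) = 4.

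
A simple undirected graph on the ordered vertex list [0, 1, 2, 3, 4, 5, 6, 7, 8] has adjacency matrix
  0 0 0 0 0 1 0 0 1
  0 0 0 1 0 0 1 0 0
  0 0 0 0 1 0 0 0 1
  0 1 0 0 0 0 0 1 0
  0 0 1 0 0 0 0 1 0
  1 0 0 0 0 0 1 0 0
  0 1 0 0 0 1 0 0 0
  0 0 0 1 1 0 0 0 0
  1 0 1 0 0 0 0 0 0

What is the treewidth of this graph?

2

A width-2 tree decomposition is:
Bags: B1 = {2, 4, 7}  B2 = {2, 7, 8}  B3 = {0, 7, 8}  B4 = {0, 5, 7}  B5 = {5, 6, 7}  B6 = {1, 6, 7}  B7 = {1, 3, 7}
Tree: B1–B2, B2–B3, B3–B4, B4–B5, B5–B6, B6–B7
Every bag has size at most 3, so the width is 3 − 1 = 2 and tw(G) ≤ 2. Since 7–4–2–8–0–5–6–1–3–7 is a cycle in G, G is not acyclic. Forests are exactly the graphs of treewidth ≤ 1, so tw(G) ≥ 2. The upper and lower bounds meet at 2, so that is the treewidth.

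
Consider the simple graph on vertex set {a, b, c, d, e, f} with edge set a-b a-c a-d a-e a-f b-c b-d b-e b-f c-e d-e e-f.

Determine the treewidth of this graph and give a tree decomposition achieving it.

Each bag holds 4 vertices, so the decomposition has width 3, which upper-bounds the treewidth. On the other hand G contains the 4-clique {a, b, d, e}. A clique must lie in a single bag of any decomposition, so no decomposition can have width below 3. Hence tw(G) = 3 exactly.

Treewidth 3.
Bags: B1 = {a, b, c, e}  B2 = {a, b, d, e}  B3 = {a, b, e, f}
Tree: B1–B2, B2–B3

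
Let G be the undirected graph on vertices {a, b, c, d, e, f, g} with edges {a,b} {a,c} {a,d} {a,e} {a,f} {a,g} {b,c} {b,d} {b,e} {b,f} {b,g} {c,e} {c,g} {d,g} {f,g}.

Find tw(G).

3

A width-3 tree decomposition is:
Bags: B1 = {a, b, c, e}  B2 = {a, b, c, g}  B3 = {a, b, d, g}  B4 = {a, b, f, g}
Tree: B1–B2, B2–B3, B2–B4
Each bag holds 4 vertices, so the decomposition has width 3, which upper-bounds the treewidth. On the other hand G contains the 4-clique {a, b, d, g}. A clique must lie in a single bag of any decomposition, so no decomposition can have width below 3. Combining the bounds, tw(G) = 3.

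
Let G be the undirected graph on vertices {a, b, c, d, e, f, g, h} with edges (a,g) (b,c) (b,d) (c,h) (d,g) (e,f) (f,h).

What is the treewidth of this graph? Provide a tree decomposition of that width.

Treewidth 1.
One optimal decomposition is:
Bags: B1 = {e, f}  B2 = {f, h}  B3 = {c, h}  B4 = {b, c}  B5 = {b, d}  B6 = {d, g}  B7 = {a, g}
Tree: B1–B2, B2–B3, B3–B4, B4–B5, B5–B6, B6–B7

Every bag has size at most 2, so the width is 2 − 1 = 1 and tw(G) ≤ 1. Since G has at least one edge (e.g. e–f), it is not an edgeless graph, so tw(G) ≥ 1. The upper and lower bounds meet at 1, so that is the treewidth.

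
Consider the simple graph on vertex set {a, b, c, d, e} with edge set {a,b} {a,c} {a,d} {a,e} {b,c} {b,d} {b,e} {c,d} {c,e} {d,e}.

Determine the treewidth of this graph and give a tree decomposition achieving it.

With just one bag of size 5, the width is 5 − 1 = 4, so tw(G) ≤ 4. On the other hand G contains the 5-clique {a, b, c, d, e}. A clique must lie in a single bag of any decomposition, so no decomposition can have width below 4. The upper and lower bounds meet at 4, so that is the treewidth.

Treewidth 4.
Bags: B1 = {a, b, c, d, e}
Tree: (single bag)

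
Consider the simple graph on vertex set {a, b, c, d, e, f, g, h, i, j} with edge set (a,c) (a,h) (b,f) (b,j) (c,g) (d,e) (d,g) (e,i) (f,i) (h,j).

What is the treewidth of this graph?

2

A width-2 tree decomposition is:
Bags: B1 = {b, f, j}  B2 = {f, h, j}  B3 = {a, f, h}  B4 = {a, c, f}  B5 = {c, f, g}  B6 = {d, f, g}  B7 = {d, e, f}  B8 = {e, f, i}
Tree: B1–B2, B2–B3, B3–B4, B4–B5, B5–B6, B6–B7, B7–B8
The largest bag has 3 vertices, giving width 2; this decomposition certifies tw(G) ≤ 2. The edges f–b–j–h–a–c–g–d–e–i–f form a cycle, so G is not a tree and its treewidth is at least 2. Therefore the treewidth is 2.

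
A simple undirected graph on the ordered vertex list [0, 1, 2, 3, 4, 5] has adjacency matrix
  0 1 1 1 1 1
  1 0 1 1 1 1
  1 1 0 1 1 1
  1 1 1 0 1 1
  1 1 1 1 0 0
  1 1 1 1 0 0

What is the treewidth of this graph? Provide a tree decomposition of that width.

Treewidth 4.
One optimal decomposition is:
Bags: B1 = {0, 1, 2, 3, 5}  B2 = {0, 1, 2, 3, 4}
Tree: B1–B2

Each bag holds 5 vertices, so the decomposition has width 4, which upper-bounds the treewidth. Conversely, {0, 1, 2, 3, 4} is a clique of size 5, and the vertices of any clique must share a bag in every tree decomposition; so some bag has ≥ 5 vertices and tw(G) ≥ 4. Combining the bounds, tw(G) = 4.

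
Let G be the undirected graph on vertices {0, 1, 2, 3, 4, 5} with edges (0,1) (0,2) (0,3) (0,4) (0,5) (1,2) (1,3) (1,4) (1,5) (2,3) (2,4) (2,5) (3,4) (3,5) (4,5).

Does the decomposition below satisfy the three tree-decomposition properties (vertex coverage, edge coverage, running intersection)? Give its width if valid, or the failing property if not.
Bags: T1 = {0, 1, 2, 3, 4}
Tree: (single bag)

No — vertex 5 appears in no bag.

A tree decomposition must satisfy three properties: every vertex lies in some bag; for every edge, both endpoints lie together in some bag; and for every vertex, the bags containing it form a connected subtree. Here vertex 5 appears in no bag, so the decomposition is invalid.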